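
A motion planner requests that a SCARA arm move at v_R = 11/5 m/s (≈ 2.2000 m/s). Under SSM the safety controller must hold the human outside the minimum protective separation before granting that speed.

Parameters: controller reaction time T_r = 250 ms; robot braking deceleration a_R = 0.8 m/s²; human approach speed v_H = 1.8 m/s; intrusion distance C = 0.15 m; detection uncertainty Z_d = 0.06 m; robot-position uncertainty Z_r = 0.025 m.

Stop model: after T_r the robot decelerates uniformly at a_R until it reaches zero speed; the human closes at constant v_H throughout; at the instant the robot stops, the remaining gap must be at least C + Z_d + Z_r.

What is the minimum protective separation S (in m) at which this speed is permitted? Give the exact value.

S_min = 921/100 m = 9.2100 m

stop time T_s = (11/5)/(4/5) = 2.7500 s
robot in T_r: 2.2000·0.2500 = 0.5500 m
robot under decel: 2.2000²/(2·0.8000) = 3.0250 m
person approaches 1.8000·(0.2500+2.7500) = 5.4000 m
margins: 0.1500+0.0600+0.0250 = 0.2350 m
S_min ≈ 0.5500+3.0250+5.4000+0.2350  ⇒  S_min = 921/100 m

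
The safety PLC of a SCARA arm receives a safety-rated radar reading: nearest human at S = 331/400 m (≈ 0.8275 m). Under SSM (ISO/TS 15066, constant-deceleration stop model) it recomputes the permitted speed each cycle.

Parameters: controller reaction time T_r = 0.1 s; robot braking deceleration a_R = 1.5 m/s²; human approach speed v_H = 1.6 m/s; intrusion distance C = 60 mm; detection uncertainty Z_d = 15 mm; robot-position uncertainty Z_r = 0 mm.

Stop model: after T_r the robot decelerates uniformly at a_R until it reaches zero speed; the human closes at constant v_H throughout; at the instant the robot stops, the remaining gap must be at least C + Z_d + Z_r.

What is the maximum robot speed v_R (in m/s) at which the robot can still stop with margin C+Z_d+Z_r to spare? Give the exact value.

quadratic (1/3)·v² + (7/6)·v + (-237/400) = 0
  disc = (7/6)² − 4·(1/3)·(-237/400) = 484/225 ; √disc = 22/15
  v_R = (−(7/6) + 22/15) / (2·(1/3)) = 9/20 m/s
check:
stop time T_s = (9/20)/(3/2) = 0.3000 s
robot in T_r: 0.4500·0.1000 = 0.0450 m
robot covers 0.4500·0.3000 − ½·1.5000·0.3000² = 0.0675 m while stopping
human over T_r+T_s: 1.6000·(0.1000+0.3000) = 0.6400 m
margins: 0.0600+0.0150+0.0000 = 0.0750 m
sum ≈ 0.0450+0.0675+0.6400+0.0750 ≈ 0.8275 m = S ✓

v_R_max = 9/20 m/s = 0.4500 m/s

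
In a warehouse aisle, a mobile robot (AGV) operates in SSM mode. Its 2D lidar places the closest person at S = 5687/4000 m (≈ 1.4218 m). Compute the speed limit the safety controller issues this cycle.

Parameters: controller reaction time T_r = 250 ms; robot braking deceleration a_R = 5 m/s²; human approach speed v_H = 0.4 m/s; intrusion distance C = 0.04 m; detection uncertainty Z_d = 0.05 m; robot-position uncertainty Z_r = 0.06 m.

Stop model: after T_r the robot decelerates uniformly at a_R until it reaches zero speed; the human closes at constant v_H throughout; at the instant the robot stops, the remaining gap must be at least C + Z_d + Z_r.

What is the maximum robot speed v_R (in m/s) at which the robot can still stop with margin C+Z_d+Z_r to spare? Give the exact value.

at the boundary: (1/10)·v² + (33/100)·v + (-4687/4000) = 0
  disc = (33/100)² − 4·(1/10)·(-4687/4000) = 361/625 ; √disc = 19/25
  v_R = (−(33/100) + 19/25) / (2·(1/10)) = 43/20 m/s
check:
braking lasts T_s = (43/20)/5 = 0.4300 s
robot covers v_R·T_r = 2.1500·0.2500 = 0.5375 m before braking
braking distance = 2.1500²/(2·5.0000) = 0.4622 m
person approaches 0.4000·(0.2500+0.4300) = 0.2720 m
margins: 0.0400+0.0500+0.0600 = 0.1500 m
sum ≈ 0.5375+0.4622+0.2720+0.1500 ≈ 1.4218 m = S ✓

v_R_max = 43/20 m/s = 2.1500 m/s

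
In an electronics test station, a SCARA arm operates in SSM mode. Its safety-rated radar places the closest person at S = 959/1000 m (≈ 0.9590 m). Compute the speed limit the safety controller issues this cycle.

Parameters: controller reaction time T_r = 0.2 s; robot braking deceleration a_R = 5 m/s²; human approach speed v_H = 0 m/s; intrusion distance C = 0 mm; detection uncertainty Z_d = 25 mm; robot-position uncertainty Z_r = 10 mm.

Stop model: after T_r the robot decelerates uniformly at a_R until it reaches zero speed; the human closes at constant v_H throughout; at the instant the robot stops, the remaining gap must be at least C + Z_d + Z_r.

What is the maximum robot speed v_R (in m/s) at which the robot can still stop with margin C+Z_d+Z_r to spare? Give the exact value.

quadratic (1/10)·v² + (1/5)·v + (-231/250) = 0
  disc = (1/5)² − 4·(1/10)·(-231/250) = 256/625 ; √disc = 16/25
  v_R = (−(1/5) + 16/25) / (2·(1/10)) = 11/5 m/s
check:
T_s = v_R/a_R = (11/5)/5 = 0.4400 s
robot in T_r: 2.2000·0.2000 = 0.4400 m
robot under decel: 2.2000²/(2·5.0000) = 0.4840 m
human closes 0.0000·0.6400 = 0.0000 m
residual clearance needed = 0.0000+0.0250+0.0100 = 0.0350 m
sum ≈ 0.4400+0.4840+0.0000+0.0350 ≈ 0.9590 m = S ✓

v_R_max = 11/5 m/s = 2.2000 m/s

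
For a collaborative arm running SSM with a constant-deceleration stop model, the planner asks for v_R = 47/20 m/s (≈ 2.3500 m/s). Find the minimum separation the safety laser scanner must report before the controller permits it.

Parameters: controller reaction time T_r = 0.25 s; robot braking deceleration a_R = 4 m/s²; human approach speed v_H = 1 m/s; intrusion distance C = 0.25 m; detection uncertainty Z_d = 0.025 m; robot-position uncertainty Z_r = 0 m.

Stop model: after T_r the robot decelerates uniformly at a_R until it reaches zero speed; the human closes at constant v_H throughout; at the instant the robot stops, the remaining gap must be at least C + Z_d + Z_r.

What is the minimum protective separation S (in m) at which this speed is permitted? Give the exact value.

T_s = v_R/a_R = (47/20)/4 = 0.5875 s
reaction-phase robot travel = 2.3500·0.2500 = 0.5875 m
braking distance = 2.3500²/(2·4.0000) = 0.6903 m
person approaches 1.0000·(0.2500+0.5875) = 0.8375 m
margins: 0.2500+0.0250+0.0000 = 0.2750 m
S_min ≈ 0.5875+0.6903+0.8375+0.2750  ⇒  S_min = 7649/3200 m

S_min = 7649/3200 m = 2.3903 m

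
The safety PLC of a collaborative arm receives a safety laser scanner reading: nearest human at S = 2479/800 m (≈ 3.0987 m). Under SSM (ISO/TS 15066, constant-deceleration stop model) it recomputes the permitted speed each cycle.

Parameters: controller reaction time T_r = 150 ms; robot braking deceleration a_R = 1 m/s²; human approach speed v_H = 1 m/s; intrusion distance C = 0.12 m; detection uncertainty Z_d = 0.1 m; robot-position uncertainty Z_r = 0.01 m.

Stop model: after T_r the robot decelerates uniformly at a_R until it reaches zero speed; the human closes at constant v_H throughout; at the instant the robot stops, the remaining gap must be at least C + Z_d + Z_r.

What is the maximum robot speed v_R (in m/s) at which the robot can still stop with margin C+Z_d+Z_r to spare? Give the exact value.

at the boundary: (1/2)·v² + (23/20)·v + (-87/32) = 0
  disc = (23/20)² − 4·(1/2)·(-87/32) = 169/25 ; √disc = 13/5
  v_R = (−(23/20) + 13/5) / (2·(1/2)) = 29/20 m/s
check:
stop time T_s = (29/20)/1 = 1.4500 s
reaction-phase robot travel = 1.4500·0.1500 = 0.2175 m
braking distance = 1.4500²/(2·1.0000) = 1.0513 m
person approaches 1.0000·(0.1500+1.4500) = 1.6000 m
margins: 0.1200+0.1000+0.0100 = 0.2300 m
sum ≈ 0.2175+1.0513+1.6000+0.2300 ≈ 3.0987 m = S ✓

v_R_max = 29/20 m/s = 1.4500 m/s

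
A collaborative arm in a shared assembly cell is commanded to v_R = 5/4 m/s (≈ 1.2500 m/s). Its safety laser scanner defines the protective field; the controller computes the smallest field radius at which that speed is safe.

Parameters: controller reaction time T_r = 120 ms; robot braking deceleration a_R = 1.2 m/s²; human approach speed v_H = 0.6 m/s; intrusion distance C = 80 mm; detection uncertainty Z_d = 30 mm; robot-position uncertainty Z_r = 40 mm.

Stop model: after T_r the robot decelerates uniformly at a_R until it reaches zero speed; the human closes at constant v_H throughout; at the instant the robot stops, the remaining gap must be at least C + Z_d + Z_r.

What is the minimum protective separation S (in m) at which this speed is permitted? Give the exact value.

T_s = v_R/a_R = (5/4)/(6/5) = 1.0417 s
reaction-phase robot travel = 1.2500·0.1200 = 0.1500 m
robot under decel: 1.2500²/(2·1.2000) = 0.6510 m
person approaches 0.6000·(0.1200+1.0417) = 0.6970 m
residual clearance needed = 0.0800+0.0300+0.0400 = 0.1500 m
S_min ≈ 0.1500+0.6510+0.6970+0.1500  ⇒  S_min = 39553/24000 m

S_min = 39553/24000 m = 1.6480 m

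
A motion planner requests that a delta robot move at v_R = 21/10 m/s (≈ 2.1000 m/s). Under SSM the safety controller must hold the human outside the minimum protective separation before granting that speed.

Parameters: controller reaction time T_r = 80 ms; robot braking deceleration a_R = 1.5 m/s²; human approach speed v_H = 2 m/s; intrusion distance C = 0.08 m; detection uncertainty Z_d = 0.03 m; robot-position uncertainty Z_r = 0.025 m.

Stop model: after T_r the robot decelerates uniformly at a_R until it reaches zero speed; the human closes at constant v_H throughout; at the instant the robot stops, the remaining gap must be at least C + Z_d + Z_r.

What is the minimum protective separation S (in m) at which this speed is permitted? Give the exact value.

S_min = 4733/1000 m = 4.7330 m

T_s = v_R/a_R = (21/10)/(3/2) = 1.4000 s
robot in T_r: 2.1000·0.0800 = 0.1680 m
braking distance = 2.1000²/(2·1.5000) = 1.4700 m
human closes 2.0000·1.4800 = 2.9600 m
C+Z_d+Z_r = 0.0800+0.0300+0.0250 = 0.1350 m
S_min ≈ 0.1680+1.4700+2.9600+0.1350  ⇒  S_min = 4733/1000 m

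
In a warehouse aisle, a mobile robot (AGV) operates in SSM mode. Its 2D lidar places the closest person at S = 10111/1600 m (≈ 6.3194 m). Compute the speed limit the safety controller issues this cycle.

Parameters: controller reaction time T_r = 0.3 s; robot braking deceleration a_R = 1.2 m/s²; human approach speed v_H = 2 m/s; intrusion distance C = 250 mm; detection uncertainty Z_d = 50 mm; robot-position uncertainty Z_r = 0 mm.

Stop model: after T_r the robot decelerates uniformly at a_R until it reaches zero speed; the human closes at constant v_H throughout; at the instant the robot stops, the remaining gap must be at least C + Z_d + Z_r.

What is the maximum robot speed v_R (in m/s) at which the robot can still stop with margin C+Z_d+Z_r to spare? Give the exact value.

at the boundary: (5/12)·v² + (59/30)·v + (-8671/1600) = 0
  disc = (59/30)² − 4·(5/12)·(-8671/1600) = 185761/14400 ; √disc = 431/120
  v_R = (−(59/30) + 431/120) / (2·(5/12)) = 39/20 m/s
check:
stop time T_s = (39/20)/(6/5) = 1.6250 s
robot covers v_R·T_r = 1.9500·0.3000 = 0.5850 m before braking
robot under decel: 1.9500²/(2·1.2000) = 1.5844 m
human closes 2.0000·1.9250 = 3.8500 m
C+Z_d+Z_r = 0.2500+0.0500+0.0000 = 0.3000 m
sum ≈ 0.5850+1.5844+3.8500+0.3000 ≈ 6.3194 m = S ✓

v_R_max = 39/20 m/s = 1.9500 m/s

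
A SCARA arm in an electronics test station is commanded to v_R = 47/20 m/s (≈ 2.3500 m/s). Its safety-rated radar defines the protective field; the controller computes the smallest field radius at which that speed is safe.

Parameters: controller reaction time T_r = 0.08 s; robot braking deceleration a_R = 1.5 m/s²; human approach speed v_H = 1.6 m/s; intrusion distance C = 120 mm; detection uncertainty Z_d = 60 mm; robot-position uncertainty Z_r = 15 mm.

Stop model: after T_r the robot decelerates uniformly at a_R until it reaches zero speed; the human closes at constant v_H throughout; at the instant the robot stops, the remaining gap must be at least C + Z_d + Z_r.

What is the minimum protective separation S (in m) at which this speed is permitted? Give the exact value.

S_min = 9717/2000 m = 4.8585 m

T_s = v_R/a_R = (47/20)/(3/2) = 1.5667 s
reaction-phase robot travel = 2.3500·0.0800 = 0.1880 m
robot under decel: 2.3500²/(2·1.5000) = 1.8408 m
human over T_r+T_s: 1.6000·(0.0800+1.5667) = 2.6347 m
margins: 0.1200+0.0600+0.0150 = 0.1950 m
S_min ≈ 0.1880+1.8408+2.6347+0.1950  ⇒  S_min = 9717/2000 m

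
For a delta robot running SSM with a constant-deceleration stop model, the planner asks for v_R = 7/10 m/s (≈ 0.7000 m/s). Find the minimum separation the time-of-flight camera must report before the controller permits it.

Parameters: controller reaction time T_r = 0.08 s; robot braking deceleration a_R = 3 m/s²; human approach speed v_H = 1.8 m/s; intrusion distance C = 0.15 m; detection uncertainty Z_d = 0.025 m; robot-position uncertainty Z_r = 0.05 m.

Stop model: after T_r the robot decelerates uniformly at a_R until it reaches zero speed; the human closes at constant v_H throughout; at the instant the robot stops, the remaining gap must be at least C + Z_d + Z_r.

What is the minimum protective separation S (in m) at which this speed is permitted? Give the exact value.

S_min = 139/150 m = 0.9267 m

braking lasts T_s = (7/10)/3 = 0.2333 s
robot in T_r: 0.7000·0.0800 = 0.0560 m
braking distance = 0.7000²/(2·3.0000) = 0.0817 m
human over T_r+T_s: 1.8000·(0.0800+0.2333) = 0.5640 m
residual clearance needed = 0.1500+0.0250+0.0500 = 0.2250 m
S_min ≈ 0.0560+0.0817+0.5640+0.2250  ⇒  S_min = 139/150 m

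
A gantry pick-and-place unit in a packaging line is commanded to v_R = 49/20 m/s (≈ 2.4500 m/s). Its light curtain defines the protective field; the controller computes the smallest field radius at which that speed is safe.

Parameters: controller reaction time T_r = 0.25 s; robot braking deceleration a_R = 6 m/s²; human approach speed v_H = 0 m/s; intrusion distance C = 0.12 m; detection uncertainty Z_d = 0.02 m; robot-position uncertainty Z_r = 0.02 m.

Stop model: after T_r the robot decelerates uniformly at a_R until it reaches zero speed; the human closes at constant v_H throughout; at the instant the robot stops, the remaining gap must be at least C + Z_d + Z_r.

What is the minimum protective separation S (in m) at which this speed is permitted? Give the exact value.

S_min = 6109/4800 m = 1.2727 m

T_s = v_R/a_R = (49/20)/6 = 0.4083 s
reaction-phase robot travel = 2.4500·0.2500 = 0.6125 m
robot covers 2.4500·0.4083 − ½·6.0000·0.4083² = 0.5002 m while stopping
human over T_r+T_s: 0.0000·(0.2500+0.4083) = 0.0000 m
margins: 0.1200+0.0200+0.0200 = 0.1600 m
S_min ≈ 0.6125+0.5002+0.0000+0.1600  ⇒  S_min = 6109/4800 m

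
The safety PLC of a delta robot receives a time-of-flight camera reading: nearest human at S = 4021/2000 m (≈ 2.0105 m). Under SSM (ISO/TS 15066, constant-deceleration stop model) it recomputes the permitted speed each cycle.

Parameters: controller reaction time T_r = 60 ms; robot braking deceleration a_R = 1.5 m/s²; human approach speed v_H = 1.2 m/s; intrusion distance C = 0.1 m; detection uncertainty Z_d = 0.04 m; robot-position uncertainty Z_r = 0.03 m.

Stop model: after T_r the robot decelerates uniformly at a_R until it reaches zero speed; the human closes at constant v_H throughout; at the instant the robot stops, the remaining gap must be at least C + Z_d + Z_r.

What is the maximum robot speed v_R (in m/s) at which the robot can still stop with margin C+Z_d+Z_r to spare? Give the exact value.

collect terms ⇒ (1/3)·v_R² + (43/50)·v_R + (-3537/2000) = 0
  disc = (43/50)² − 4·(1/3)·(-3537/2000) = 1936/625 ; √disc = 44/25
  v_R = (−(43/50) + 44/25) / (2·(1/3)) = 27/20 m/s
check:
braking lasts T_s = (27/20)/(3/2) = 0.9000 s
robot covers v_R·T_r = 1.3500·0.0600 = 0.0810 m before braking
robot under decel: 1.3500²/(2·1.5000) = 0.6075 m
human over T_r+T_s: 1.2000·(0.0600+0.9000) = 1.1520 m
margins: 0.1000+0.0400+0.0300 = 0.1700 m
sum ≈ 0.0810+0.6075+1.1520+0.1700 ≈ 2.0105 m = S ✓

v_R_max = 27/20 m/s = 1.3500 m/s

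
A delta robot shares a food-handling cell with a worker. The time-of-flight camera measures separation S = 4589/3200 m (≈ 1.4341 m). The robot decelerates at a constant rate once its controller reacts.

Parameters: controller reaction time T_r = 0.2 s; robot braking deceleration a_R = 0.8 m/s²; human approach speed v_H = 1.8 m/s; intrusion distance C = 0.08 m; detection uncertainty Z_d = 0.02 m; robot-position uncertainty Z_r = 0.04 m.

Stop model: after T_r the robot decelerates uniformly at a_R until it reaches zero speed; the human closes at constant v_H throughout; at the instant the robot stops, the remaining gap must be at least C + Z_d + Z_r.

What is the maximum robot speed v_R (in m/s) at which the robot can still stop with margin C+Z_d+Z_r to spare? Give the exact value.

v_R_max = 7/20 m/s = 0.3500 m/s

quadratic (5/8)·v² + (49/20)·v + (-2989/3200) = 0
  disc = (49/20)² − 4·(5/8)·(-2989/3200) = 53361/6400 ; √disc = 231/80
  v_R = (−(49/20) + 231/80) / (2·(5/8)) = 7/20 m/s
check:
T_s = v_R/a_R = (7/20)/(4/5) = 0.4375 s
reaction-phase robot travel = 0.3500·0.2000 = 0.0700 m
robot under decel: 0.3500²/(2·0.8000) = 0.0766 m
human closes 1.8000·0.6375 = 1.1475 m
residual clearance needed = 0.0800+0.0200+0.0400 = 0.1400 m
sum ≈ 0.0700+0.0766+1.1475+0.1400 ≈ 1.4341 m = S ✓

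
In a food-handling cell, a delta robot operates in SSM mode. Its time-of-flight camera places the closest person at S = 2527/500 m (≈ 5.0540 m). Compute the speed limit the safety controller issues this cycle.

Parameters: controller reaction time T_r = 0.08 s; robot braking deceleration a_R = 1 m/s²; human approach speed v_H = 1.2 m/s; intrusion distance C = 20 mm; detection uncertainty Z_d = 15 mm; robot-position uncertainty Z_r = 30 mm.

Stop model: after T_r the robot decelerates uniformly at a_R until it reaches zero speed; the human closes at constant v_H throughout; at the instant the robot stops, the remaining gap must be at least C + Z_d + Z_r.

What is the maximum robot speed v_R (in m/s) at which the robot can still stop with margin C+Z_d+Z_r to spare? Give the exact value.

v_R_max = 21/10 m/s = 2.1000 m/s

quadratic (1/2)·v² + (32/25)·v + (-4893/1000) = 0
  disc = (32/25)² − 4·(1/2)·(-4893/1000) = 28561/2500 ; √disc = 169/50
  v_R = (−(32/25) + 169/50) / (2·(1/2)) = 21/10 m/s
check:
T_s = v_R/a_R = (21/10)/1 = 2.1000 s
robot covers v_R·T_r = 2.1000·0.0800 = 0.1680 m before braking
braking distance = 2.1000²/(2·1.0000) = 2.2050 m
person approaches 1.2000·(0.0800+2.1000) = 2.6160 m
residual clearance needed = 0.0200+0.0150+0.0300 = 0.0650 m
sum ≈ 0.1680+2.2050+2.6160+0.0650 ≈ 5.0540 m = S ✓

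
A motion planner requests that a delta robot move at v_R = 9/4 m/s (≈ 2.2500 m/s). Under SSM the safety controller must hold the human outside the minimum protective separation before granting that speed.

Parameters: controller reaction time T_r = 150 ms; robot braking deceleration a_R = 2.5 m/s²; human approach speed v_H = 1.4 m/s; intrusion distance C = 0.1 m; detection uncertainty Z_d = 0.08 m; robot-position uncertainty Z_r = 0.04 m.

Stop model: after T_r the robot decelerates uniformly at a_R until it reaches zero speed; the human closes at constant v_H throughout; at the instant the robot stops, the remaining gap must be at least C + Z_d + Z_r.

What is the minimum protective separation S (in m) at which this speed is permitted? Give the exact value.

S_min = 76/25 m = 3.0400 m

T_s = v_R/a_R = (9/4)/(5/2) = 0.9000 s
robot in T_r: 2.2500·0.1500 = 0.3375 m
braking distance = 2.2500²/(2·2.5000) = 1.0125 m
human over T_r+T_s: 1.4000·(0.1500+0.9000) = 1.4700 m
margins: 0.1000+0.0800+0.0400 = 0.2200 m
S_min ≈ 0.3375+1.0125+1.4700+0.2200  ⇒  S_min = 76/25 m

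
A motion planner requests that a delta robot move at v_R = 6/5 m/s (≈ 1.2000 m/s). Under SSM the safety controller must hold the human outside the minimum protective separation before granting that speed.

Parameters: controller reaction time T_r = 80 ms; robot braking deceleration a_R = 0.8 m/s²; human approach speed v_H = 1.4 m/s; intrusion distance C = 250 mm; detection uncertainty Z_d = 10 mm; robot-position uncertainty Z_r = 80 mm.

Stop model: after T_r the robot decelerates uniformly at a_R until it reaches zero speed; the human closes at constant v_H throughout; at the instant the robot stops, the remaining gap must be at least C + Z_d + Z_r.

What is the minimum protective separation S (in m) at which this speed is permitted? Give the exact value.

S_min = 887/250 m = 3.5480 m

braking lasts T_s = (6/5)/(4/5) = 1.5000 s
robot covers v_R·T_r = 1.2000·0.0800 = 0.0960 m before braking
robot under decel: 1.2000²/(2·0.8000) = 0.9000 m
human over T_r+T_s: 1.4000·(0.0800+1.5000) = 2.2120 m
C+Z_d+Z_r = 0.2500+0.0100+0.0800 = 0.3400 m
S_min ≈ 0.0960+0.9000+2.2120+0.3400  ⇒  S_min = 887/250 m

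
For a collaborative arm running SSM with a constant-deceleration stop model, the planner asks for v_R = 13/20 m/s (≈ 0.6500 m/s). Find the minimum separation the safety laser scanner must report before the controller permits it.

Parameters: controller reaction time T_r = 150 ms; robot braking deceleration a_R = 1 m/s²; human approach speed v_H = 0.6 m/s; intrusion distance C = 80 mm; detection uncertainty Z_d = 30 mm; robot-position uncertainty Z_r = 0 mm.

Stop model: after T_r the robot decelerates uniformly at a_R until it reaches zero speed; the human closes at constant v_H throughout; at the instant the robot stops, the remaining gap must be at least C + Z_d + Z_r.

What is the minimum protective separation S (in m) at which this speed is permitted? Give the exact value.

S_min = 719/800 m = 0.8988 m

T_s = v_R/a_R = (13/20)/1 = 0.6500 s
reaction-phase robot travel = 0.6500·0.1500 = 0.0975 m
braking distance = 0.6500²/(2·1.0000) = 0.2112 m
person approaches 0.6000·(0.1500+0.6500) = 0.4800 m
C+Z_d+Z_r = 0.0800+0.0300+0.0000 = 0.1100 m
S_min ≈ 0.0975+0.2112+0.4800+0.1100  ⇒  S_min = 719/800 m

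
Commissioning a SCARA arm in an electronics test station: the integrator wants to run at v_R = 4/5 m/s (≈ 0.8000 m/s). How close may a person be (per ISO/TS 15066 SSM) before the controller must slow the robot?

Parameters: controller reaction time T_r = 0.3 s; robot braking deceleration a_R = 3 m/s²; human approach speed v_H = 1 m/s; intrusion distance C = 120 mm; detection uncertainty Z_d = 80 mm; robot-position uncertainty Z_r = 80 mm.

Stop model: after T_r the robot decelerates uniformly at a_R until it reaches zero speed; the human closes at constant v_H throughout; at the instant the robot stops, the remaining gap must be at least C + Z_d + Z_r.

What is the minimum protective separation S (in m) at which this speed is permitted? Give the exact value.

S_min = 179/150 m = 1.1933 m

stop time T_s = (4/5)/3 = 0.2667 s
robot covers v_R·T_r = 0.8000·0.3000 = 0.2400 m before braking
robot covers 0.8000·0.2667 − ½·3.0000·0.2667² = 0.1067 m while stopping
human over T_r+T_s: 1.0000·(0.3000+0.2667) = 0.5667 m
margins: 0.1200+0.0800+0.0800 = 0.2800 m
S_min ≈ 0.2400+0.1067+0.5667+0.2800  ⇒  S_min = 179/150 m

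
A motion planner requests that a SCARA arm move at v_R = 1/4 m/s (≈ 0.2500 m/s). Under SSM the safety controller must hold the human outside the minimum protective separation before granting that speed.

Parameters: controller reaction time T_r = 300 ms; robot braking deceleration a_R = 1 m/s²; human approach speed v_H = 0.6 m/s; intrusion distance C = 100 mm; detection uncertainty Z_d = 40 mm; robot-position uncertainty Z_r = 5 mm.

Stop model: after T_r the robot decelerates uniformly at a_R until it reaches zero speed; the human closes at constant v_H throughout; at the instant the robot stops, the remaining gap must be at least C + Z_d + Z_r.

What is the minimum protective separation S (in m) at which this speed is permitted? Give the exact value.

stop time T_s = (1/4)/1 = 0.2500 s
robot in T_r: 0.2500·0.3000 = 0.0750 m
braking distance = 0.2500²/(2·1.0000) = 0.0312 m
person approaches 0.6000·(0.3000+0.2500) = 0.3300 m
residual clearance needed = 0.1000+0.0400+0.0050 = 0.1450 m
S_min ≈ 0.0750+0.0312+0.3300+0.1450  ⇒  S_min = 93/160 m

S_min = 93/160 m = 0.5813 m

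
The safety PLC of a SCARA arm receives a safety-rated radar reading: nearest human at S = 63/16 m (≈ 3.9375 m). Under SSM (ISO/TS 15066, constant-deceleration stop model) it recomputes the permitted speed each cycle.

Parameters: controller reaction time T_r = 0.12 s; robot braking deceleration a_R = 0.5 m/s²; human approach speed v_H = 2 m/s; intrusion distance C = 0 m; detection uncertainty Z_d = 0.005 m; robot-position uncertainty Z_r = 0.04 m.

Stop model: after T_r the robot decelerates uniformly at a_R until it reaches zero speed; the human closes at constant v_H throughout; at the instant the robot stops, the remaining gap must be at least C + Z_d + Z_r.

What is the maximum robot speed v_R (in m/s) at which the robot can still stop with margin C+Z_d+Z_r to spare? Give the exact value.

v_R_max = 3/4 m/s = 0.7500 m/s

at the boundary: (1)·v² + (103/25)·v + (-1461/400) = 0
  disc = (103/25)² − 4·(1)·(-1461/400) = 78961/2500 ; √disc = 281/50
  v_R = (−(103/25) + 281/50) / (2·(1)) = 3/4 m/s
check:
stop time T_s = (3/4)/(1/2) = 1.5000 s
robot in T_r: 0.7500·0.1200 = 0.0900 m
braking distance = 0.7500²/(2·0.5000) = 0.5625 m
person approaches 2.0000·(0.1200+1.5000) = 3.2400 m
residual clearance needed = 0.0000+0.0050+0.0400 = 0.0450 m
sum ≈ 0.0900+0.5625+3.2400+0.0450 ≈ 3.9375 m = S ✓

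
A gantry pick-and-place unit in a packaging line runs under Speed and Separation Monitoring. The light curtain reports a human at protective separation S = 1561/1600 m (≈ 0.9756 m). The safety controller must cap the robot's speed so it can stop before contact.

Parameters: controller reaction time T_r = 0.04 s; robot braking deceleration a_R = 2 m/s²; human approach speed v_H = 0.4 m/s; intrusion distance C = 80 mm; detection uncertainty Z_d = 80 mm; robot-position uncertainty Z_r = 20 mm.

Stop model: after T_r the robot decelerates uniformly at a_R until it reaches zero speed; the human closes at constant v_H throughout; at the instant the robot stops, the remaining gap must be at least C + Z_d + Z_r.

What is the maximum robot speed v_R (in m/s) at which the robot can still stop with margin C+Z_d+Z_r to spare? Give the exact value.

v_R_max = 27/20 m/s = 1.3500 m/s

collect terms ⇒ (1/4)·v_R² + (6/25)·v_R + (-6237/8000) = 0
  disc = (6/25)² − 4·(1/4)·(-6237/8000) = 33489/40000 ; √disc = 183/200
  v_R = (−(6/25) + 183/200) / (2·(1/4)) = 27/20 m/s
check:
stop time T_s = (27/20)/2 = 0.6750 s
reaction-phase robot travel = 1.3500·0.0400 = 0.0540 m
robot under decel: 1.3500²/(2·2.0000) = 0.4556 m
human closes 0.4000·0.7150 = 0.2860 m
C+Z_d+Z_r = 0.0800+0.0800+0.0200 = 0.1800 m
sum ≈ 0.0540+0.4556+0.2860+0.1800 ≈ 0.9756 m = S ✓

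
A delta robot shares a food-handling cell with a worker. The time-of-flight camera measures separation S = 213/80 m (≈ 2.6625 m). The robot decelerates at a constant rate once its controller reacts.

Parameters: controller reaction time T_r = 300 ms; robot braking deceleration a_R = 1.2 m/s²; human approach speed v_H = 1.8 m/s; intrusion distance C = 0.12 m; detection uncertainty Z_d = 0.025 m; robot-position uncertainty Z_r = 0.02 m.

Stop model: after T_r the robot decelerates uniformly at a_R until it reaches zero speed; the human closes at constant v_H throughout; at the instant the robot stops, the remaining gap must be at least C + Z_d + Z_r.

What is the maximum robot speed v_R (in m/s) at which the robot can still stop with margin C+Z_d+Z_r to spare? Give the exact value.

quadratic (5/12)·v² + (9/5)·v + (-783/400) = 0
  disc = (9/5)² − 4·(5/12)·(-783/400) = 2601/400 ; √disc = 51/20
  v_R = (−(9/5) + 51/20) / (2·(5/12)) = 9/10 m/s
check:
T_s = v_R/a_R = (9/10)/(6/5) = 0.7500 s
reaction-phase robot travel = 0.9000·0.3000 = 0.2700 m
robot under decel: 0.9000²/(2·1.2000) = 0.3375 m
person approaches 1.8000·(0.3000+0.7500) = 1.8900 m
residual clearance needed = 0.1200+0.0250+0.0200 = 0.1650 m
sum ≈ 0.2700+0.3375+1.8900+0.1650 ≈ 2.6625 m = S ✓

v_R_max = 9/10 m/s = 0.9000 m/s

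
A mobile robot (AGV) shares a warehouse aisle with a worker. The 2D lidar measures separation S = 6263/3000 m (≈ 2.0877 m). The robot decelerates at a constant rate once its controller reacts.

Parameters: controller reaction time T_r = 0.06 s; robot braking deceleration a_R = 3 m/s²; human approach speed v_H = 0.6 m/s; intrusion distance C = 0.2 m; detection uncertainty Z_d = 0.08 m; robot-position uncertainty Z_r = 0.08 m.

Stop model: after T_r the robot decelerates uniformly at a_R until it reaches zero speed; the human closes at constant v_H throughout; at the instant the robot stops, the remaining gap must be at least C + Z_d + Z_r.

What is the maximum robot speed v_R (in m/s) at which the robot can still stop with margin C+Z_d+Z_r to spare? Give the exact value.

quadratic (1/6)·v² + (13/50)·v + (-203/120) = 0
  disc = (13/50)² − 4·(1/6)·(-203/120) = 6724/5625 ; √disc = 82/75
  v_R = (−(13/50) + 82/75) / (2·(1/6)) = 5/2 m/s
check:
braking lasts T_s = (5/2)/3 = 0.8333 s
robot covers v_R·T_r = 2.5000·0.0600 = 0.1500 m before braking
robot under decel: 2.5000²/(2·3.0000) = 1.0417 m
human closes 0.6000·0.8933 = 0.5360 m
margins: 0.2000+0.0800+0.0800 = 0.3600 m
sum ≈ 0.1500+1.0417+0.5360+0.3600 ≈ 2.0877 m = S ✓

v_R_max = 5/2 m/s = 2.5000 m/s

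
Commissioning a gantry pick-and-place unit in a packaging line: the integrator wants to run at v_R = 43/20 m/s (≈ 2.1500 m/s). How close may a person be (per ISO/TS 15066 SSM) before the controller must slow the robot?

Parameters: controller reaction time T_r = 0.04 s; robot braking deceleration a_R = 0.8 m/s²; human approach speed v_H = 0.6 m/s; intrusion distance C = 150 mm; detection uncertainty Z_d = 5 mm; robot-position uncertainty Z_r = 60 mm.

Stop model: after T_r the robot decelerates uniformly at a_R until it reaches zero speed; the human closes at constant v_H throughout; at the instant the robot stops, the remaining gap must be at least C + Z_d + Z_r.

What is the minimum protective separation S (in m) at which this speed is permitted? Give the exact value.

T_s = v_R/a_R = (43/20)/(4/5) = 2.6875 s
robot in T_r: 2.1500·0.0400 = 0.0860 m
robot under decel: 2.1500²/(2·0.8000) = 2.8891 m
human over T_r+T_s: 0.6000·(0.0400+2.6875) = 1.6365 m
residual clearance needed = 0.1500+0.0050+0.0600 = 0.2150 m
S_min ≈ 0.0860+2.8891+1.6365+0.2150  ⇒  S_min = 3089/640 m

S_min = 3089/640 m = 4.8266 m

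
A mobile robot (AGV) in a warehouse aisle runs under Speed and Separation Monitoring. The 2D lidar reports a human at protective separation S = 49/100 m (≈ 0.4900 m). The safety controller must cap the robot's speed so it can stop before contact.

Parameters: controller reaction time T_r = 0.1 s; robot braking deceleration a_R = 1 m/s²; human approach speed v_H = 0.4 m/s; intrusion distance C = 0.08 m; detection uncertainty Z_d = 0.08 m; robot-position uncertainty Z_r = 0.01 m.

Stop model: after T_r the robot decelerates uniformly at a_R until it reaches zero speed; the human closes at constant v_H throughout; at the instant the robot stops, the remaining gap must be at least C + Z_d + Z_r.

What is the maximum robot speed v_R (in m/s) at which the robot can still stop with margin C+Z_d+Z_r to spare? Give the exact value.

v_R_max = 2/5 m/s = 0.4000 m/s

collect terms ⇒ (1/2)·v_R² + (1/2)·v_R + (-7/25) = 0
  disc = (1/2)² − 4·(1/2)·(-7/25) = 81/100 ; √disc = 9/10
  v_R = (−(1/2) + 9/10) / (2·(1/2)) = 2/5 m/s
check:
braking lasts T_s = (2/5)/1 = 0.4000 s
reaction-phase robot travel = 0.4000·0.1000 = 0.0400 m
braking distance = 0.4000²/(2·1.0000) = 0.0800 m
human closes 0.4000·0.5000 = 0.2000 m
residual clearance needed = 0.0800+0.0800+0.0100 = 0.1700 m
sum ≈ 0.0400+0.0800+0.2000+0.1700 ≈ 0.4900 m = S ✓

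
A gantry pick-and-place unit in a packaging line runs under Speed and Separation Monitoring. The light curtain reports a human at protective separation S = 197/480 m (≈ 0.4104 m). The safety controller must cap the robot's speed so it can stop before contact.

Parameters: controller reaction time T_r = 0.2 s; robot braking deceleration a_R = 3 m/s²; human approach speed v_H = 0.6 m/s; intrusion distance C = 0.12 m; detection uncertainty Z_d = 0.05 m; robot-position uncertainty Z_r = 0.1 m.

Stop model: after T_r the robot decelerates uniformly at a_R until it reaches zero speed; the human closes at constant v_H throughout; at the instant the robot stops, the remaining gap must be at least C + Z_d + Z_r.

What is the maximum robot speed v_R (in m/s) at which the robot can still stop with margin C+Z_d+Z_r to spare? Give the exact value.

v_R_max = 1/20 m/s = 0.0500 m/s

at the boundary: (1/6)·v² + (2/5)·v + (-49/2400) = 0
  disc = (2/5)² − 4·(1/6)·(-49/2400) = 25/144 ; √disc = 5/12
  v_R = (−(2/5) + 5/12) / (2·(1/6)) = 1/20 m/s
check:
T_s = v_R/a_R = (1/20)/3 = 0.0167 s
robot in T_r: 0.0500·0.2000 = 0.0100 m
robot covers 0.0500·0.0167 − ½·3.0000·0.0167² = 0.0004 m while stopping
human over T_r+T_s: 0.6000·(0.2000+0.0167) = 0.1300 m
margins: 0.1200+0.0500+0.1000 = 0.2700 m
sum ≈ 0.0100+0.0004+0.1300+0.2700 ≈ 0.4104 m = S ✓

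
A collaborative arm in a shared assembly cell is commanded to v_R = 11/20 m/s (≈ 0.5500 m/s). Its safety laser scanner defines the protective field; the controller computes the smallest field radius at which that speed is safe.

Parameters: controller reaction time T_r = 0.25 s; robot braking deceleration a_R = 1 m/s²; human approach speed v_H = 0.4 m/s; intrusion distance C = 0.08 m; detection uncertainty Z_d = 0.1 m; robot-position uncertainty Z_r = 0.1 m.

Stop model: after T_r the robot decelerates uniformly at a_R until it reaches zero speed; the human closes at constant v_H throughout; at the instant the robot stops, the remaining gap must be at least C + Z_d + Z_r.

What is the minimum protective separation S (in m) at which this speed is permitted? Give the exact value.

S_min = 711/800 m = 0.8888 m

braking lasts T_s = (11/20)/1 = 0.5500 s
robot in T_r: 0.5500·0.2500 = 0.1375 m
robot covers 0.5500·0.5500 − ½·1.0000·0.5500² = 0.1512 m while stopping
human closes 0.4000·0.8000 = 0.3200 m
margins: 0.0800+0.1000+0.1000 = 0.2800 m
S_min ≈ 0.1375+0.1512+0.3200+0.2800  ⇒  S_min = 711/800 m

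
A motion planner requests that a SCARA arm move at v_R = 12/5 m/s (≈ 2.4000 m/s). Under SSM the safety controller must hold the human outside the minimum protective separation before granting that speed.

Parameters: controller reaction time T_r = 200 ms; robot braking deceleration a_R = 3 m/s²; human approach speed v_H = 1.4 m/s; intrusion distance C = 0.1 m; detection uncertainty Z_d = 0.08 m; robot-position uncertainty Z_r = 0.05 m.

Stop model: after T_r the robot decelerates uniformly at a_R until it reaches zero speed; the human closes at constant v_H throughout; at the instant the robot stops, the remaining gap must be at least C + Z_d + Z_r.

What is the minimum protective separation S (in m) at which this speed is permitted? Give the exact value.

stop time T_s = (12/5)/3 = 0.8000 s
reaction-phase robot travel = 2.4000·0.2000 = 0.4800 m
robot under decel: 2.4000²/(2·3.0000) = 0.9600 m
human over T_r+T_s: 1.4000·(0.2000+0.8000) = 1.4000 m
residual clearance needed = 0.1000+0.0800+0.0500 = 0.2300 m
S_min ≈ 0.4800+0.9600+1.4000+0.2300  ⇒  S_min = 307/100 m

S_min = 307/100 m = 3.0700 m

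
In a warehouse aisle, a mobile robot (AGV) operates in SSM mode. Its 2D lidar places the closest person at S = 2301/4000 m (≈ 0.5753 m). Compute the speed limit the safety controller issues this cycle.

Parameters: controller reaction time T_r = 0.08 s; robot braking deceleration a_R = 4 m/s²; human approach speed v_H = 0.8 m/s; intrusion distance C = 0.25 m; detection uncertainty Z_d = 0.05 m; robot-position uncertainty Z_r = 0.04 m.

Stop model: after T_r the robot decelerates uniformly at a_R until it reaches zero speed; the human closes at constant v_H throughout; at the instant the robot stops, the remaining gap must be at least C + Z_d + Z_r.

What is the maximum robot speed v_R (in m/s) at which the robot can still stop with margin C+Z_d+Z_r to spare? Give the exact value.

at the boundary: (1/8)·v² + (7/25)·v + (-137/800) = 0
  disc = (7/25)² − 4·(1/8)·(-137/800) = 6561/40000 ; √disc = 81/200
  v_R = (−(7/25) + 81/200) / (2·(1/8)) = 1/2 m/s
check:
T_s = v_R/a_R = (1/2)/4 = 0.1250 s
robot in T_r: 0.5000·0.0800 = 0.0400 m
robot under decel: 0.5000²/(2·4.0000) = 0.0312 m
person approaches 0.8000·(0.0800+0.1250) = 0.1640 m
residual clearance needed = 0.2500+0.0500+0.0400 = 0.3400 m
sum ≈ 0.0400+0.0312+0.1640+0.3400 ≈ 0.5753 m = S ✓

v_R_max = 1/2 m/s = 0.5000 m/s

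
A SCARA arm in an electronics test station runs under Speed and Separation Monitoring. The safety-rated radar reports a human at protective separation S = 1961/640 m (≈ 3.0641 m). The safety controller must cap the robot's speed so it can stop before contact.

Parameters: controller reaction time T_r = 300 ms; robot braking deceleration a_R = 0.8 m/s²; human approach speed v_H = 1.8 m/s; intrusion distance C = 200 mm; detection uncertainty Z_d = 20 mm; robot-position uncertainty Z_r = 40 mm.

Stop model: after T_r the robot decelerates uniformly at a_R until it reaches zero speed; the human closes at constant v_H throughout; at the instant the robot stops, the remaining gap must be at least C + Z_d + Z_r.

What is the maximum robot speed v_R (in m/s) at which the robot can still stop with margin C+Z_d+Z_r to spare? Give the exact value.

at the boundary: (5/8)·v² + (51/20)·v + (-1449/640) = 0
  disc = (51/20)² − 4·(5/8)·(-1449/640) = 77841/6400 ; √disc = 279/80
  v_R = (−(51/20) + 279/80) / (2·(5/8)) = 3/4 m/s
check:
T_s = v_R/a_R = (3/4)/(4/5) = 0.9375 s
robot in T_r: 0.7500·0.3000 = 0.2250 m
braking distance = 0.7500²/(2·0.8000) = 0.3516 m
human over T_r+T_s: 1.8000·(0.3000+0.9375) = 2.2275 m
residual clearance needed = 0.2000+0.0200+0.0400 = 0.2600 m
sum ≈ 0.2250+0.3516+2.2275+0.2600 ≈ 3.0641 m = S ✓

v_R_max = 3/4 m/s = 0.7500 m/s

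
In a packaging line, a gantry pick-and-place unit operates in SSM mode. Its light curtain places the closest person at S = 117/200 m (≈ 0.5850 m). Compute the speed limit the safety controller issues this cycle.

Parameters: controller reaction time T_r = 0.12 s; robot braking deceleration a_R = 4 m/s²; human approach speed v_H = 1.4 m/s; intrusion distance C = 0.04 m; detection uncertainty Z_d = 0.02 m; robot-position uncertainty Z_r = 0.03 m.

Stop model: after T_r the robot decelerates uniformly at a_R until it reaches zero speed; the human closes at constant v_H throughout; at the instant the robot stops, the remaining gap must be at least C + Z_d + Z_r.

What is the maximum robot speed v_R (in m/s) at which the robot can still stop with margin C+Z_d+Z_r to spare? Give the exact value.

collect terms ⇒ (1/8)·v_R² + (47/100)·v_R + (-327/1000) = 0
  disc = (47/100)² − 4·(1/8)·(-327/1000) = 961/2500 ; √disc = 31/50
  v_R = (−(47/100) + 31/50) / (2·(1/8)) = 3/5 m/s
check:
braking lasts T_s = (3/5)/4 = 0.1500 s
robot covers v_R·T_r = 0.6000·0.1200 = 0.0720 m before braking
braking distance = 0.6000²/(2·4.0000) = 0.0450 m
person approaches 1.4000·(0.1200+0.1500) = 0.3780 m
C+Z_d+Z_r = 0.0400+0.0200+0.0300 = 0.0900 m
sum ≈ 0.0720+0.0450+0.3780+0.0900 ≈ 0.5850 m = S ✓

v_R_max = 3/5 m/s = 0.6000 m/s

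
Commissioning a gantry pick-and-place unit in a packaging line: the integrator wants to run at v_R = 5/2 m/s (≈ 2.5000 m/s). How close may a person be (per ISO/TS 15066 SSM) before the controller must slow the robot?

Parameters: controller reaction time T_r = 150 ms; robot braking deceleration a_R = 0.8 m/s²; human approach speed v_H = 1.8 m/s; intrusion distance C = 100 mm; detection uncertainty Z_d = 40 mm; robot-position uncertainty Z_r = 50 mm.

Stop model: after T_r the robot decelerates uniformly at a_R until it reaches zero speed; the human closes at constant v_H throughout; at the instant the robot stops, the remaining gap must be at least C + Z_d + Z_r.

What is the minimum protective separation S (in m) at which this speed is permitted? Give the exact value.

S_min = 8293/800 m = 10.3663 m

stop time T_s = (5/2)/(4/5) = 3.1250 s
reaction-phase robot travel = 2.5000·0.1500 = 0.3750 m
braking distance = 2.5000²/(2·0.8000) = 3.9062 m
human closes 1.8000·3.2750 = 5.8950 m
residual clearance needed = 0.1000+0.0400+0.0500 = 0.1900 m
S_min ≈ 0.3750+3.9062+5.8950+0.1900  ⇒  S_min = 8293/800 m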